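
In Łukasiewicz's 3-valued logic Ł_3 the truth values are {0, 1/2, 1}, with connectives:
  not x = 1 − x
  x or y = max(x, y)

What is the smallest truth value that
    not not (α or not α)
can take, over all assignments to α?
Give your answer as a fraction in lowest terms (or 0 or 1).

1/2

Take α = 1/2:
not α = not 1/2 = 1/2
α or not α = 1/2 or 1/2 = 1/2
not (α or not α) = not 1/2 = 1/2
not not (α or not α) = not 1/2 = 1/2
No assignment yields a value below 1/2, so this is the minimum.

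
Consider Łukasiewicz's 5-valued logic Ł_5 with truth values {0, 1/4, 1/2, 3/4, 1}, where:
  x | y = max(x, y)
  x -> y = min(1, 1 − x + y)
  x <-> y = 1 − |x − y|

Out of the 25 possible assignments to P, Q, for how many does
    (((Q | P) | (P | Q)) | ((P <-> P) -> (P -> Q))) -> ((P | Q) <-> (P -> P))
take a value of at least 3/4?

value 1: 13 assignments (counts)
value 3/4: 5 assignments (counts)
value 1/2: 4 assignments
value 1/4: 2 assignments
value 0: 1 assignment
So 18 of the 25 assignments meet the threshold.

18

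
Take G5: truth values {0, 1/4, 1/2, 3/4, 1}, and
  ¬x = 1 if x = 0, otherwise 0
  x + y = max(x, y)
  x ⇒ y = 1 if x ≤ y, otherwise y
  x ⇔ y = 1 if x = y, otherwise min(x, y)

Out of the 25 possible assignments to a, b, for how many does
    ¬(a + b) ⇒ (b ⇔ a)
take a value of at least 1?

value 1: 25 assignments (counts)
So 25 of the 25 assignments meet the threshold.

25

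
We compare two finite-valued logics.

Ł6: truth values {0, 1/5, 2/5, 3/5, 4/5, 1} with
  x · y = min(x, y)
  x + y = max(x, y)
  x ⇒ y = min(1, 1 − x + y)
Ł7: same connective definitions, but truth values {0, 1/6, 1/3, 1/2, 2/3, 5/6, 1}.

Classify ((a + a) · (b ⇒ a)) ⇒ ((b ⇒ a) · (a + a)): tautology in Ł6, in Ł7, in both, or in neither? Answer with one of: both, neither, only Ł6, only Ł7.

both

In Ł6: every assignment gives 1 — tautology.
In Ł7: every assignment gives 1 — tautology.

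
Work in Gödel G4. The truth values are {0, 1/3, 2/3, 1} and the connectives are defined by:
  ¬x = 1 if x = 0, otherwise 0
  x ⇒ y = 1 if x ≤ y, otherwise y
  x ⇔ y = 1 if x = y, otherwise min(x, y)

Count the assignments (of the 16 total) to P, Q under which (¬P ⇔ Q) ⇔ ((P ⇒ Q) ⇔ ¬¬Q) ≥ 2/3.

6

P = 0, Q = 0 ↦ 1  ≥
P = 0, Q = 1/3 ↦ 1/3  <
P = 0, Q = 2/3 ↦ 2/3  ≥
P = 0, Q = 1 ↦ 1  ≥
P = 1/3, Q = 0 ↦ 1  ≥
P = 1/3, Q = 1/3 ↦ 0  <
P = 1/3, Q = 2/3 ↦ 0  <
P = 1/3, Q = 1 ↦ 0  <
P = 2/3, Q = 0 ↦ 1  ≥
P = 2/3, Q = 1/3 ↦ 0  <
P = 2/3, Q = 2/3 ↦ 0  <
P = 2/3, Q = 1 ↦ 0  <
P = 1, Q = 0 ↦ 1  ≥
P = 1, Q = 1/3 ↦ 0  <
P = 1, Q = 2/3 ↦ 0  <
P = 1, Q = 1 ↦ 0  <
So 6 of the 16 assignments meet the threshold.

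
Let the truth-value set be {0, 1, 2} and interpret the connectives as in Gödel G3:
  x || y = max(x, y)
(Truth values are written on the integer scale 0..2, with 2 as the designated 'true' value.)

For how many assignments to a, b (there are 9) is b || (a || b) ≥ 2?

5

a = 0, b = 0 ↦ 0  <
a = 0, b = 1 ↦ 1  <
a = 0, b = 2 ↦ 2  ≥
a = 1, b = 0 ↦ 1  <
a = 1, b = 1 ↦ 1  <
a = 1, b = 2 ↦ 2  ≥
a = 2, b = 0 ↦ 2  ≥
a = 2, b = 1 ↦ 2  ≥
a = 2, b = 2 ↦ 2  ≥
So 5 of the 9 assignments meet the threshold.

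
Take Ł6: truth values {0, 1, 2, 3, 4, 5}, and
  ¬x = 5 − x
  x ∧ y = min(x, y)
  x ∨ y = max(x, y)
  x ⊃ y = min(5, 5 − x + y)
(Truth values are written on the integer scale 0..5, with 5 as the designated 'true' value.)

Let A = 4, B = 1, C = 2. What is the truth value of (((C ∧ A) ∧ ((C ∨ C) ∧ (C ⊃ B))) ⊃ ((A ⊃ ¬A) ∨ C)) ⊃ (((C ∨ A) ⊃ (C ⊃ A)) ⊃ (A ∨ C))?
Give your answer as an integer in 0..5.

4

C ∧ A = 2 ∧ 4 = 2
C ∨ C = 2 ∨ 2 = 2
C ⊃ B = 2 ⊃ 1 = 4
(C ∨ C) ∧ (C ⊃ B) = 2 ∧ 4 = 2
(C ∧ A) ∧ ((C ∨ C) ∧ (C ⊃ B)) = 2 ∧ 2 = 2
¬A = ¬4 = 1
A ⊃ ¬A = 4 ⊃ 1 = 2
(A ⊃ ¬A) ∨ C = 2 ∨ 2 = 2
((C ∧ A) ∧ ((C ∨ C) ∧ (C ⊃ B))) ⊃ ((A ⊃ ¬A) ∨ C) = 2 ⊃ 2 = 5
C ∨ A = 2 ∨ 4 = 4
C ⊃ A = 2 ⊃ 4 = 5
(C ∨ A) ⊃ (C ⊃ A) = 4 ⊃ 5 = 5
A ∨ C = 4 ∨ 2 = 4
((C ∨ A) ⊃ (C ⊃ A)) ⊃ (A ∨ C) = 5 ⊃ 4 = 4
(((C ∧ A) ∧ ((C ∨ C) ∧ (C ⊃ B))) ⊃ ((A ⊃ ¬A) ∨ C)) ⊃ (((C ∨ A) ⊃ (C ⊃ A)) ⊃ (A ∨ C)) = 5 ⊃ 4 = 4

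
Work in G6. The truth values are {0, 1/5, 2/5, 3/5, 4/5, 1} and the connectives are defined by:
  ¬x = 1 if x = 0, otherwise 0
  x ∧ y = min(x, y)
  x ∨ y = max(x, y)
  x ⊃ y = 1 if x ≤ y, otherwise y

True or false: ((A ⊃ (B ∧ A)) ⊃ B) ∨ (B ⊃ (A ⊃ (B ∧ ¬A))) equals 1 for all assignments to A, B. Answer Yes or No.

Counterexample: take A = 1/5, B = 1/5.
B ∧ A = 1/5 ∧ 1/5 = 1/5
A ⊃ (B ∧ A) = 1/5 ⊃ 1/5 = 1
(A ⊃ (B ∧ A)) ⊃ B = 1 ⊃ 1/5 = 1/5
¬A = ¬1/5 = 0
B ∧ ¬A = 1/5 ∧ 0 = 0
A ⊃ (B ∧ ¬A) = 1/5 ⊃ 0 = 0
B ⊃ (A ⊃ (B ∧ ¬A)) = 1/5 ⊃ 0 = 0
((A ⊃ (B ∧ A)) ⊃ B) ∨ (B ⊃ (A ⊃ (B ∧ ¬A))) = 1/5 ∨ 0 = 1/5
This gives 1/5 ≠ 1.

No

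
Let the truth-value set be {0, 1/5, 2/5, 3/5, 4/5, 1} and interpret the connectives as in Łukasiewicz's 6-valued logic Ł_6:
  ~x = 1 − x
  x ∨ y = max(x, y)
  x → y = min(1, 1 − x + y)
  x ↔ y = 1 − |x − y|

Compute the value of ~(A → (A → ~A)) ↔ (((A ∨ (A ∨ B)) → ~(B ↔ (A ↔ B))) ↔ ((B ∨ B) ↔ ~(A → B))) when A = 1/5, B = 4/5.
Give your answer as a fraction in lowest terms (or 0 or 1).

~A = ~1/5 = 4/5
A → ~A = 1/5 → 4/5 = 1
A → (A → ~A) = 1/5 → 1 = 1
~(A → (A → ~A)) = ~1 = 0
A ∨ B = 1/5 ∨ 4/5 = 4/5
A ∨ (A ∨ B) = 1/5 ∨ 4/5 = 4/5
A ↔ B = 1/5 ↔ 4/5 = 2/5
B ↔ (A ↔ B) = 4/5 ↔ 2/5 = 3/5
~(B ↔ (A ↔ B)) = ~3/5 = 2/5
(A ∨ (A ∨ B)) → ~(B ↔ (A ↔ B)) = 4/5 → 2/5 = 3/5
B ∨ B = 4/5 ∨ 4/5 = 4/5
A → B = 1/5 → 4/5 = 1
~(A → B) = ~1 = 0
(B ∨ B) ↔ ~(A → B) = 4/5 ↔ 0 = 1/5
((A ∨ (A ∨ B)) → ~(B ↔ (A ↔ B))) ↔ ((B ∨ B) ↔ ~(A → B)) = 3/5 ↔ 1/5 = 3/5
~(A → (A → ~A)) ↔ (((A ∨ (A ∨ B)) → ~(B ↔ (A ↔ B))) ↔ ((B ∨ B) ↔ ~(A → B))) = 0 ↔ 3/5 = 2/5

2/5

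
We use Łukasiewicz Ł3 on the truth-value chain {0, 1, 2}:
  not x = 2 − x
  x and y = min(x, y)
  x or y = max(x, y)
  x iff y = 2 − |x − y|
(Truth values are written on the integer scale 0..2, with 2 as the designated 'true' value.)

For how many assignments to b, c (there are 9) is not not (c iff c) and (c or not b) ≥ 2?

5

b = 0, c = 0 ↦ 2  ≥
b = 0, c = 1 ↦ 2  ≥
b = 0, c = 2 ↦ 2  ≥
b = 1, c = 0 ↦ 1  <
b = 1, c = 1 ↦ 1  <
b = 1, c = 2 ↦ 2  ≥
b = 2, c = 0 ↦ 0  <
b = 2, c = 1 ↦ 1  <
b = 2, c = 2 ↦ 2  ≥
So 5 of the 9 assignments meet the threshold.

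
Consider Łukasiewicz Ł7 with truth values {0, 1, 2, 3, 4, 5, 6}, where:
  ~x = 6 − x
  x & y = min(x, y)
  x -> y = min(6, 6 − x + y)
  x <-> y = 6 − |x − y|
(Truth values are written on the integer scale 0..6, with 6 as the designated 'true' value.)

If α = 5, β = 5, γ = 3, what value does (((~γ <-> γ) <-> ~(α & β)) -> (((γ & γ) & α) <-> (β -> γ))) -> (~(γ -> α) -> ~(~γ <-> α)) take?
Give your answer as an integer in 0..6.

~γ = ~3 = 3
~γ <-> γ = 3 <-> 3 = 6
α & β = 5 & 5 = 5
~(α & β) = ~5 = 1
(~γ <-> γ) <-> ~(α & β) = 6 <-> 1 = 1
γ & γ = 3 & 3 = 3
(γ & γ) & α = 3 & 5 = 3
β -> γ = 5 -> 3 = 4
((γ & γ) & α) <-> (β -> γ) = 3 <-> 4 = 5
((~γ <-> γ) <-> ~(α & β)) -> (((γ & γ) & α) <-> (β -> γ)) = 1 -> 5 = 6
γ -> α = 3 -> 5 = 6
~(γ -> α) = ~6 = 0
~γ = ~3 = 3
~γ <-> α = 3 <-> 5 = 4
~(~γ <-> α) = ~4 = 2
~(γ -> α) -> ~(~γ <-> α) = 0 -> 2 = 6
(((~γ <-> γ) <-> ~(α & β)) -> (((γ & γ) & α) <-> (β -> γ))) -> (~(γ -> α) -> ~(~γ <-> α)) = 6 -> 6 = 6

6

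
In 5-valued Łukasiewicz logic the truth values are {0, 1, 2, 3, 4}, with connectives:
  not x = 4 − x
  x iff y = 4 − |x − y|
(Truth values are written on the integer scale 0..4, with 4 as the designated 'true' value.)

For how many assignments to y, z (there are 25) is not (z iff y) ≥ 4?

2

value 4: 2 assignments (counts)
value 3: 4 assignments
value 2: 6 assignments
value 1: 8 assignments
value 0: 5 assignments
So 2 of the 25 assignments meet the threshold.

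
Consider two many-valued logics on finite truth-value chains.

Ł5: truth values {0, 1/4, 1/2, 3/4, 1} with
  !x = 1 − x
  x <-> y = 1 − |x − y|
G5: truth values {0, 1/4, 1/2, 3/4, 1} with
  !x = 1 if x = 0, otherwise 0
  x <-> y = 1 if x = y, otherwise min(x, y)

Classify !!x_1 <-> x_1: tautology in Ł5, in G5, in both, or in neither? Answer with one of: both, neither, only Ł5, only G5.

In Ł5: every assignment gives 1 — tautology.
In G5: at x_1 = 1/4 the value is 1/4 — not a tautology.

only Ł5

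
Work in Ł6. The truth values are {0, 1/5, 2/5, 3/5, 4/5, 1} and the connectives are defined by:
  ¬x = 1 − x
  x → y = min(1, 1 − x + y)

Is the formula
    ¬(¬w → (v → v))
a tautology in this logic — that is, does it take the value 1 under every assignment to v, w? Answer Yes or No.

No

Counterexample: take v = 0, w = 0.
¬w = ¬0 = 1
v → v = 0 → 0 = 1
¬w → (v → v) = 1 → 1 = 1
¬(¬w → (v → v)) = ¬1 = 0
This gives 0 ≠ 1.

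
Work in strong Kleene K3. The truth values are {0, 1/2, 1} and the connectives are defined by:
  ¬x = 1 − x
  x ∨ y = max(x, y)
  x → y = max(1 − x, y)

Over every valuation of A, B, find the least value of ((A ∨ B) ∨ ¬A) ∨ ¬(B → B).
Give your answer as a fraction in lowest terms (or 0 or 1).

1/2

Take A = 1/2, B = 0:
A ∨ B = 1/2 ∨ 0 = 1/2
¬A = ¬1/2 = 1/2
(A ∨ B) ∨ ¬A = 1/2 ∨ 1/2 = 1/2
B → B = 0 → 0 = 1
¬(B → B) = ¬1 = 0
((A ∨ B) ∨ ¬A) ∨ ¬(B → B) = 1/2 ∨ 0 = 1/2
No assignment yields a value below 1/2, so this is the minimum.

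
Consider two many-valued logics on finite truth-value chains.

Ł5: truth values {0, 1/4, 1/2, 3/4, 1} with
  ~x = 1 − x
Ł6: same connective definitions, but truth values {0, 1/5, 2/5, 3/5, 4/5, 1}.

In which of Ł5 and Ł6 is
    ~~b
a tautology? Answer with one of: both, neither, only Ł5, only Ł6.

neither

In Ł5: at b = 0 the value is 0 — not a tautology.
In Ł6: at b = 0 the value is 0 — not a tautology.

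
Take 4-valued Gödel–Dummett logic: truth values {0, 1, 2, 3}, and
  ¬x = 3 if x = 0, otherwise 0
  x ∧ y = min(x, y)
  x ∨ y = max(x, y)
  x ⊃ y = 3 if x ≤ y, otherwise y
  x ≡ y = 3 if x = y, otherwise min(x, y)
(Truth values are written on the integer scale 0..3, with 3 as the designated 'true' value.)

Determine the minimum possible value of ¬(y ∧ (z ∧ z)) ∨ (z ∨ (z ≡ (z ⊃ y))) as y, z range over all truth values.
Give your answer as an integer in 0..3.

Take y = 1, z = 1:
z ∧ z = 1 ∧ 1 = 1
y ∧ (z ∧ z) = 1 ∧ 1 = 1
¬(y ∧ (z ∧ z)) = ¬1 = 0
z ⊃ y = 1 ⊃ 1 = 3
z ≡ (z ⊃ y) = 1 ≡ 3 = 1
z ∨ (z ≡ (z ⊃ y)) = 1 ∨ 1 = 1
¬(y ∧ (z ∧ z)) ∨ (z ∨ (z ≡ (z ⊃ y))) = 0 ∨ 1 = 1
No assignment yields a value below 1, so this is the minimum.

1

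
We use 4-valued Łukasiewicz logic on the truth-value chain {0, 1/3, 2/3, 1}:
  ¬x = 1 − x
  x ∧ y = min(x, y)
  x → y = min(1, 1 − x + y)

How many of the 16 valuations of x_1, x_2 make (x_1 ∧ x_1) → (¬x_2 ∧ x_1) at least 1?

x_1 = 0, x_2 = 0 ↦ 1  ≥
x_1 = 0, x_2 = 1/3 ↦ 1  ≥
x_1 = 0, x_2 = 2/3 ↦ 1  ≥
x_1 = 0, x_2 = 1 ↦ 1  ≥
x_1 = 1/3, x_2 = 0 ↦ 1  ≥
x_1 = 1/3, x_2 = 1/3 ↦ 1  ≥
x_1 = 1/3, x_2 = 2/3 ↦ 1  ≥
x_1 = 1/3, x_2 = 1 ↦ 2/3  <
x_1 = 2/3, x_2 = 0 ↦ 1  ≥
x_1 = 2/3, x_2 = 1/3 ↦ 1  ≥
x_1 = 2/3, x_2 = 2/3 ↦ 2/3  <
x_1 = 2/3, x_2 = 1 ↦ 1/3  <
x_1 = 1, x_2 = 0 ↦ 1  ≥
x_1 = 1, x_2 = 1/3 ↦ 2/3  <
x_1 = 1, x_2 = 2/3 ↦ 1/3  <
x_1 = 1, x_2 = 1 ↦ 0  <
So 10 of the 16 assignments meet the threshold.

10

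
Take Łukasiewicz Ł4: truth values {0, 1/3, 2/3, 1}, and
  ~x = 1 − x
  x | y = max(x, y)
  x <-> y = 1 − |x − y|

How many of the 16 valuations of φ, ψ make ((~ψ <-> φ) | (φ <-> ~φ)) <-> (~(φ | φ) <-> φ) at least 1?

8

φ = 0, ψ = 0 ↦ 1  ≥
φ = 0, ψ = 1/3 ↦ 2/3  <
φ = 0, ψ = 2/3 ↦ 1/3  <
φ = 0, ψ = 1 ↦ 0  <
φ = 1/3, ψ = 0 ↦ 1  ≥
φ = 1/3, ψ = 1/3 ↦ 1  ≥
φ = 1/3, ψ = 2/3 ↦ 2/3  <
φ = 1/3, ψ = 1 ↦ 1  ≥
φ = 2/3, ψ = 0 ↦ 1  ≥
φ = 2/3, ψ = 1/3 ↦ 2/3  <
φ = 2/3, ψ = 2/3 ↦ 1  ≥
φ = 2/3, ψ = 1 ↦ 1  ≥
φ = 1, ψ = 0 ↦ 0  <
φ = 1, ψ = 1/3 ↦ 1/3  <
φ = 1, ψ = 2/3 ↦ 2/3  <
φ = 1, ψ = 1 ↦ 1  ≥
So 8 of the 16 assignments meet the threshold.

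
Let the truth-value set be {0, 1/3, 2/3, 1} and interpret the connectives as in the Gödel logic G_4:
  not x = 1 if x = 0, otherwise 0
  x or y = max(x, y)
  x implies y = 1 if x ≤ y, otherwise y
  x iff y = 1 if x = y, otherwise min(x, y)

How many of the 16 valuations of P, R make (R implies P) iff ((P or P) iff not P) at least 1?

P = 0, R = 0 ↦ 0  <
P = 0, R = 1/3 ↦ 1  ≥
P = 0, R = 2/3 ↦ 1  ≥
P = 0, R = 1 ↦ 1  ≥
P = 1/3, R = 0 ↦ 0  <
P = 1/3, R = 1/3 ↦ 0  <
P = 1/3, R = 2/3 ↦ 0  <
P = 1/3, R = 1 ↦ 0  <
P = 2/3, R = 0 ↦ 0  <
P = 2/3, R = 1/3 ↦ 0  <
P = 2/3, R = 2/3 ↦ 0  <
P = 2/3, R = 1 ↦ 0  <
P = 1, R = 0 ↦ 0  <
P = 1, R = 1/3 ↦ 0  <
P = 1, R = 2/3 ↦ 0  <
P = 1, R = 1 ↦ 0  <
So 3 of the 16 assignments meet the threshold.

3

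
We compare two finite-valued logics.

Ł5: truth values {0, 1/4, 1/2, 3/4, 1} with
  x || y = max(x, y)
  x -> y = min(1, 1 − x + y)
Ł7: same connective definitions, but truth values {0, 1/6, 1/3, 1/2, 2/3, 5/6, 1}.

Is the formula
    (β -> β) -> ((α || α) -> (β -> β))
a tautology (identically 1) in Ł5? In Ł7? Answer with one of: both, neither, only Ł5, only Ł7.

both

In Ł5: every assignment gives 1 — tautology.
In Ł7: every assignment gives 1 — tautology.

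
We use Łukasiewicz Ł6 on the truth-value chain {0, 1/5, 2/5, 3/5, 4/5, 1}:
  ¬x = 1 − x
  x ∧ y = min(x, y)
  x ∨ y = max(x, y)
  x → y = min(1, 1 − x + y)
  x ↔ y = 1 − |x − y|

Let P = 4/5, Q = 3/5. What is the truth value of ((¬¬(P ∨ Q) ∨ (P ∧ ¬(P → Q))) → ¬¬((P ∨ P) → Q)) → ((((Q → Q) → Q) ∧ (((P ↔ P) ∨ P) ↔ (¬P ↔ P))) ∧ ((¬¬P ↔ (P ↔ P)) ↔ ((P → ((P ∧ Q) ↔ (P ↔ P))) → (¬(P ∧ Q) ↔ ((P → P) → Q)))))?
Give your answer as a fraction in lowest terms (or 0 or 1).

P ∨ Q = 4/5 ∨ 3/5 = 4/5
¬(P ∨ Q) = ¬4/5 = 1/5
¬¬(P ∨ Q) = ¬1/5 = 4/5
P → Q = 4/5 → 3/5 = 4/5
¬(P → Q) = ¬4/5 = 1/5
P ∧ ¬(P → Q) = 4/5 ∧ 1/5 = 1/5
¬¬(P ∨ Q) ∨ (P ∧ ¬(P → Q)) = 4/5 ∨ 1/5 = 4/5
P ∨ P = 4/5 ∨ 4/5 = 4/5
(P ∨ P) → Q = 4/5 → 3/5 = 4/5
¬((P ∨ P) → Q) = ¬4/5 = 1/5
¬¬((P ∨ P) → Q) = ¬1/5 = 4/5
(¬¬(P ∨ Q) ∨ (P ∧ ¬(P → Q))) → ¬¬((P ∨ P) → Q) = 4/5 → 4/5 = 1
Q → Q = 3/5 → 3/5 = 1
(Q → Q) → Q = 1 → 3/5 = 3/5
P ↔ P = 4/5 ↔ 4/5 = 1
(P ↔ P) ∨ P = 1 ∨ 4/5 = 1
¬P = ¬4/5 = 1/5
¬P ↔ P = 1/5 ↔ 4/5 = 2/5
((P ↔ P) ∨ P) ↔ (¬P ↔ P) = 1 ↔ 2/5 = 2/5
((Q → Q) → Q) ∧ (((P ↔ P) ∨ P) ↔ (¬P ↔ P)) = 3/5 ∧ 2/5 = 2/5
¬P = ¬4/5 = 1/5
¬¬P = ¬1/5 = 4/5
P ↔ P = 4/5 ↔ 4/5 = 1
¬¬P ↔ (P ↔ P) = 4/5 ↔ 1 = 4/5
P ∧ Q = 4/5 ∧ 3/5 = 3/5
P ↔ P = 4/5 ↔ 4/5 = 1
(P ∧ Q) ↔ (P ↔ P) = 3/5 ↔ 1 = 3/5
P → ((P ∧ Q) ↔ (P ↔ P)) = 4/5 → 3/5 = 4/5
P ∧ Q = 4/5 ∧ 3/5 = 3/5
¬(P ∧ Q) = ¬3/5 = 2/5
P → P = 4/5 → 4/5 = 1
(P → P) → Q = 1 → 3/5 = 3/5
¬(P ∧ Q) ↔ ((P → P) → Q) = 2/5 ↔ 3/5 = 4/5
(P → ((P ∧ Q) ↔ (P ↔ P))) → (¬(P ∧ Q) ↔ ((P → P) → Q)) = 4/5 → 4/5 = 1
(¬¬P ↔ (P ↔ P)) ↔ ((P → ((P ∧ Q) ↔ (P ↔ P))) → (¬(P ∧ Q) ↔ ((P → P) → Q))) = 4/5 ↔ 1 = 4/5
(((Q → Q) → Q) ∧ (((P ↔ P) ∨ P) ↔ (¬P ↔ P))) ∧ ((¬¬P ↔ (P ↔ P)) ↔ ((P → ((P ∧ Q) ↔ (P ↔ P))) → (¬(P ∧ Q) ↔ ((P → P) → Q)))) = 2/5 ∧ 4/5 = 2/5
((¬¬(P ∨ Q) ∨ (P ∧ ¬(P → Q))) → ¬¬((P ∨ P) → Q)) → ((((Q → Q) → Q) ∧ (((P ↔ P) ∨ P) ↔ (¬P ↔ P))) ∧ ((¬¬P ↔ (P ↔ P)) ↔ ((P → ((P ∧ Q) ↔ (P ↔ P))) → (¬(P ∧ Q) ↔ ((P → P) → Q))))) = 1 → 2/5 = 2/5

2/5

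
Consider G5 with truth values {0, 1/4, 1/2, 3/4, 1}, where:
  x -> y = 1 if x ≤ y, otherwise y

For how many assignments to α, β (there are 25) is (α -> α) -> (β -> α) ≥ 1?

value 1: 15 assignments (counts)
value 3/4: 1 assignment
value 1/2: 2 assignments
value 1/4: 3 assignments
value 0: 4 assignments
So 15 of the 25 assignments meet the threshold.

15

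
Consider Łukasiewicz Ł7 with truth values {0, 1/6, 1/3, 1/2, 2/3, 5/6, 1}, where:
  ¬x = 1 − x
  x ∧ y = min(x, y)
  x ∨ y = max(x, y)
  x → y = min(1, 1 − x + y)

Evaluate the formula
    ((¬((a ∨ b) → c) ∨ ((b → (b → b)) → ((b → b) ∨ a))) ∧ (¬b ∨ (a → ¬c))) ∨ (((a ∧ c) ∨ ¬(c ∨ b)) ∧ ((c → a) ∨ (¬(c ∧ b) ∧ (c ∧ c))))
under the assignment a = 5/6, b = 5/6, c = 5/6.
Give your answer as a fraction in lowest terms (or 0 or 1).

5/6

a ∨ b = 5/6 ∨ 5/6 = 5/6
(a ∨ b) → c = 5/6 → 5/6 = 1
¬((a ∨ b) → c) = ¬1 = 0
b → b = 5/6 → 5/6 = 1
b → (b → b) = 5/6 → 1 = 1
b → b = 5/6 → 5/6 = 1
(b → b) ∨ a = 1 ∨ 5/6 = 1
(b → (b → b)) → ((b → b) ∨ a) = 1 → 1 = 1
¬((a ∨ b) → c) ∨ ((b → (b → b)) → ((b → b) ∨ a)) = 0 ∨ 1 = 1
¬b = ¬5/6 = 1/6
¬c = ¬5/6 = 1/6
a → ¬c = 5/6 → 1/6 = 1/3
¬b ∨ (a → ¬c) = 1/6 ∨ 1/3 = 1/3
(¬((a ∨ b) → c) ∨ ((b → (b → b)) → ((b → b) ∨ a))) ∧ (¬b ∨ (a → ¬c)) = 1 ∧ 1/3 = 1/3
a ∧ c = 5/6 ∧ 5/6 = 5/6
c ∨ b = 5/6 ∨ 5/6 = 5/6
¬(c ∨ b) = ¬5/6 = 1/6
(a ∧ c) ∨ ¬(c ∨ b) = 5/6 ∨ 1/6 = 5/6
c → a = 5/6 → 5/6 = 1
c ∧ b = 5/6 ∧ 5/6 = 5/6
¬(c ∧ b) = ¬5/6 = 1/6
c ∧ c = 5/6 ∧ 5/6 = 5/6
¬(c ∧ b) ∧ (c ∧ c) = 1/6 ∧ 5/6 = 1/6
(c → a) ∨ (¬(c ∧ b) ∧ (c ∧ c)) = 1 ∨ 1/6 = 1
((a ∧ c) ∨ ¬(c ∨ b)) ∧ ((c → a) ∨ (¬(c ∧ b) ∧ (c ∧ c))) = 5/6 ∧ 1 = 5/6
((¬((a ∨ b) → c) ∨ ((b → (b → b)) → ((b → b) ∨ a))) ∧ (¬b ∨ (a → ¬c))) ∨ (((a ∧ c) ∨ ¬(c ∨ b)) ∧ ((c → a) ∨ (¬(c ∧ b) ∧ (c ∧ c)))) = 1/3 ∨ 5/6 = 5/6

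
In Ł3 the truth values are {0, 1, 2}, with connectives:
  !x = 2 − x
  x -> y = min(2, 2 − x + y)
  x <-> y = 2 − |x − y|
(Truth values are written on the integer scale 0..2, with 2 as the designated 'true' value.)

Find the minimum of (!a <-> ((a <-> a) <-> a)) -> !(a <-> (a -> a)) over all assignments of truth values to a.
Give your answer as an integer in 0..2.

Take a = 1:
!a = !1 = 1
a <-> a = 1 <-> 1 = 2
(a <-> a) <-> a = 2 <-> 1 = 1
!a <-> ((a <-> a) <-> a) = 1 <-> 1 = 2
a -> a = 1 -> 1 = 2
a <-> (a -> a) = 1 <-> 2 = 1
!(a <-> (a -> a)) = !1 = 1
(!a <-> ((a <-> a) <-> a)) -> !(a <-> (a -> a)) = 2 -> 1 = 1
No assignment yields a value below 1, so this is the minimum.

1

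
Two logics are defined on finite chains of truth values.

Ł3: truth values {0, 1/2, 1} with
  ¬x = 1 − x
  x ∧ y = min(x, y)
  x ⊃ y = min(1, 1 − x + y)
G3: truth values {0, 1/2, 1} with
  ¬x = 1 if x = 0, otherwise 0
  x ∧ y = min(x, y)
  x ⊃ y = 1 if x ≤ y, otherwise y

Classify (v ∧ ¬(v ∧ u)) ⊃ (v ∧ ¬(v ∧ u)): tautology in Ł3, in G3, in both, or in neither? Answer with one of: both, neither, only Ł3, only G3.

In Ł3: every assignment gives 1 — tautology.
In G3: every assignment gives 1 — tautology.

both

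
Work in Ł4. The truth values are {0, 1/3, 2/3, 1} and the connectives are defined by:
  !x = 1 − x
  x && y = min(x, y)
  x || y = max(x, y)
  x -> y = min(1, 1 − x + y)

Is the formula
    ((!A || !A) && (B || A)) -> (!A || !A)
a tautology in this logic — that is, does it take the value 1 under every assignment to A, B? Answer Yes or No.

Yes

A = 0, B = 0 ↦ 1
A = 0, B = 1/3 ↦ 1
A = 0, B = 2/3 ↦ 1
A = 0, B = 1 ↦ 1
A = 1/3, B = 0 ↦ 1
A = 1/3, B = 1/3 ↦ 1
A = 1/3, B = 2/3 ↦ 1
A = 1/3, B = 1 ↦ 1
A = 2/3, B = 0 ↦ 1
A = 2/3, B = 1/3 ↦ 1
A = 2/3, B = 2/3 ↦ 1
A = 2/3, B = 1 ↦ 1
A = 1, B = 0 ↦ 1
A = 1, B = 1/3 ↦ 1
A = 1, B = 2/3 ↦ 1
A = 1, B = 1 ↦ 1
Every assignment gives a value ≥ 1.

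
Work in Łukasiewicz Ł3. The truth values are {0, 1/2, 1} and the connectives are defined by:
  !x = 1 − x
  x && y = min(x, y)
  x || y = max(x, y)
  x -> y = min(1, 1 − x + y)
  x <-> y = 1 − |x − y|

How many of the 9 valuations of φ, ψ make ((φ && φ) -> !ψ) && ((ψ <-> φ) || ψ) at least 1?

φ = 0, ψ = 0 ↦ 1  ≥
φ = 0, ψ = 1/2 ↦ 1/2  <
φ = 0, ψ = 1 ↦ 1  ≥
φ = 1/2, ψ = 0 ↦ 1/2  <
φ = 1/2, ψ = 1/2 ↦ 1  ≥
φ = 1/2, ψ = 1 ↦ 1/2  <
φ = 1, ψ = 0 ↦ 0  <
φ = 1, ψ = 1/2 ↦ 1/2  <
φ = 1, ψ = 1 ↦ 0  <
So 3 of the 9 assignments meet the threshold.

3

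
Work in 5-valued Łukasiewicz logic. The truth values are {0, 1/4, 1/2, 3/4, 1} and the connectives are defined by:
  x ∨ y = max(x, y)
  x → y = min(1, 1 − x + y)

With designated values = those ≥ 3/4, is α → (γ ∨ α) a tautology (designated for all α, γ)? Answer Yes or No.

Yes

At α = 3/4, γ = 1/2, for instance:
γ ∨ α = 1/2 ∨ 3/4 = 3/4
α → (γ ∨ α) = 3/4 → 3/4 = 1
and checking the remaining 24 assignments likewise gives ≥ 3/4 in every case.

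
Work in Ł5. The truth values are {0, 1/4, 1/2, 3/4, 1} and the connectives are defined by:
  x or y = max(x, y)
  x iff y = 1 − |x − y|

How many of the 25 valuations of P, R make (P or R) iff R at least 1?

value 1: 15 assignments (counts)
value 3/4: 4 assignments
value 1/2: 3 assignments
value 1/4: 2 assignments
value 0: 1 assignment
So 15 of the 25 assignments meet the threshold.

15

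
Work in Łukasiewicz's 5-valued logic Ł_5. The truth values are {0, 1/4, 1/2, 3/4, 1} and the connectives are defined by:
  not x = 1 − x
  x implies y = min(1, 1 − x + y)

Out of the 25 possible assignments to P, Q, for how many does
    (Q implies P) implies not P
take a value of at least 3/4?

value 1: 9 assignments (counts)
value 3/4: 3 assignments (counts)
value 1/2: 4 assignments
value 1/4: 4 assignments
value 0: 5 assignments
So 12 of the 25 assignments meet the threshold.

12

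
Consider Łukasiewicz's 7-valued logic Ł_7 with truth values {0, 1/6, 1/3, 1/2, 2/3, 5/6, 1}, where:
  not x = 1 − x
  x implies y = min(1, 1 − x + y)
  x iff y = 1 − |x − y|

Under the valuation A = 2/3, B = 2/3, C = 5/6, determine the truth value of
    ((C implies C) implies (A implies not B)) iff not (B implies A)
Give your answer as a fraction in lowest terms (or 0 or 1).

C implies C = 5/6 implies 5/6 = 1
not B = not 2/3 = 1/3
A implies not B = 2/3 implies 1/3 = 2/3
(C implies C) implies (A implies not B) = 1 implies 2/3 = 2/3
B implies A = 2/3 implies 2/3 = 1
not (B implies A) = not 1 = 0
((C implies C) implies (A implies not B)) iff not (B implies A) = 2/3 iff 0 = 1/3

1/3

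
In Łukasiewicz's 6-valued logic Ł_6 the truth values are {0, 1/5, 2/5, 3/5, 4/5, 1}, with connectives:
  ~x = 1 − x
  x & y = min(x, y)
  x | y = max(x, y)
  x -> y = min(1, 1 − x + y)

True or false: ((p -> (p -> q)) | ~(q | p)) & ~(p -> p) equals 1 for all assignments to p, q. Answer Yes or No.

No

Counterexample: take p = 0, q = 0.
p -> q = 0 -> 0 = 1
p -> (p -> q) = 0 -> 1 = 1
q | p = 0 | 0 = 0
~(q | p) = ~0 = 1
(p -> (p -> q)) | ~(q | p) = 1 | 1 = 1
p -> p = 0 -> 0 = 1
~(p -> p) = ~1 = 0
((p -> (p -> q)) | ~(q | p)) & ~(p -> p) = 1 & 0 = 0
This gives 0 ≠ 1.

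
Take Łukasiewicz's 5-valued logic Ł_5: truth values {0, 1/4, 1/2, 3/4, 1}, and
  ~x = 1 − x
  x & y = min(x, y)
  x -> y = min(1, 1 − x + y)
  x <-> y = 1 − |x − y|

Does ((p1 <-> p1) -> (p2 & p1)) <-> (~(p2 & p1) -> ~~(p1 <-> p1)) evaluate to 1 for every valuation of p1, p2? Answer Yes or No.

No

Counterexample: take p1 = 0, p2 = 0.
p1 <-> p1 = 0 <-> 0 = 1
p2 & p1 = 0 & 0 = 0
(p1 <-> p1) -> (p2 & p1) = 1 -> 0 = 0
p2 & p1 = 0 & 0 = 0
~(p2 & p1) = ~0 = 1
p1 <-> p1 = 0 <-> 0 = 1
~(p1 <-> p1) = ~1 = 0
~~(p1 <-> p1) = ~0 = 1
~(p2 & p1) -> ~~(p1 <-> p1) = 1 -> 1 = 1
((p1 <-> p1) -> (p2 & p1)) <-> (~(p2 & p1) -> ~~(p1 <-> p1)) = 0 <-> 1 = 0
This gives 0 ≠ 1.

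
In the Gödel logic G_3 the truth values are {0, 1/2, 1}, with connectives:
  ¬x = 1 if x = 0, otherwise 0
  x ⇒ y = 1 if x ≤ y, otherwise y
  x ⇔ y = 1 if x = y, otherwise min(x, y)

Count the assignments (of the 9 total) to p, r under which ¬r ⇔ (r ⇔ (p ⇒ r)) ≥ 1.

p = 0, r = 0 ↦ 0  <
p = 0, r = 1/2 ↦ 0  <
p = 0, r = 1 ↦ 0  <
p = 1/2, r = 0 ↦ 1  ≥
p = 1/2, r = 1/2 ↦ 0  <
p = 1/2, r = 1 ↦ 0  <
p = 1, r = 0 ↦ 1  ≥
p = 1, r = 1/2 ↦ 0  <
p = 1, r = 1 ↦ 0  <
So 2 of the 9 assignments meet the threshold.

2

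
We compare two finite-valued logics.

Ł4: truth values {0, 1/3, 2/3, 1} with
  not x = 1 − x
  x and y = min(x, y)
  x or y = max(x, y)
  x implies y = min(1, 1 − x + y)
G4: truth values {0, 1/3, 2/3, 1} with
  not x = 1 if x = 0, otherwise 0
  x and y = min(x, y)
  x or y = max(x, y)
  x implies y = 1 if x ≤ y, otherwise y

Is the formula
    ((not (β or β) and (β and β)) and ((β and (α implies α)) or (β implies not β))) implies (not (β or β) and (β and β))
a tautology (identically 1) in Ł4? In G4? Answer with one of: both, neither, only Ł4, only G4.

In Ł4: every assignment gives 1 — tautology.
In G4: every assignment gives 1 — tautology.

both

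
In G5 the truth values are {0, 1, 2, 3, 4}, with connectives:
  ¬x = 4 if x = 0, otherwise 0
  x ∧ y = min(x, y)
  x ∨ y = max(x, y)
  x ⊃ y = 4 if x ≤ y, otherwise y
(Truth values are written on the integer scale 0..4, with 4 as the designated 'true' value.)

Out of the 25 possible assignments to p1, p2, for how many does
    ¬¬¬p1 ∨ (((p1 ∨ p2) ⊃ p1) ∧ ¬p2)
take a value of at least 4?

9

value 4: 9 assignments (counts)
value 0: 16 assignments
So 9 of the 25 assignments meet the threshold.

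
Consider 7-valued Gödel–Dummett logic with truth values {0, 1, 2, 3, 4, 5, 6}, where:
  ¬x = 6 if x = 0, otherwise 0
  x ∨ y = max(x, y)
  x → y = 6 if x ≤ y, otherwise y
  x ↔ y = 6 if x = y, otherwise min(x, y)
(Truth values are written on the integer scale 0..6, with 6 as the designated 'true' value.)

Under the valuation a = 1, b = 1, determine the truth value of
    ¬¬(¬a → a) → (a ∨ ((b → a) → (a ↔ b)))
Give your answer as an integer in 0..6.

6

¬a = ¬1 = 0
¬a → a = 0 → 1 = 6
¬(¬a → a) = ¬6 = 0
¬¬(¬a → a) = ¬0 = 6
b → a = 1 → 1 = 6
a ↔ b = 1 ↔ 1 = 6
(b → a) → (a ↔ b) = 6 → 6 = 6
a ∨ ((b → a) → (a ↔ b)) = 1 ∨ 6 = 6
¬¬(¬a → a) → (a ∨ ((b → a) → (a ↔ b))) = 6 → 6 = 6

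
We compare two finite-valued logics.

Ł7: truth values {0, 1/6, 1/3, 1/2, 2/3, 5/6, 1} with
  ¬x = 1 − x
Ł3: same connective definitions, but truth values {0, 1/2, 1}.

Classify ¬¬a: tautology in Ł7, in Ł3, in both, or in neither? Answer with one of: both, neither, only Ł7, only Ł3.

neither

In Ł7: at a = 0 the value is 0 — not a tautology.
In Ł3: at a = 0 the value is 0 — not a tautology.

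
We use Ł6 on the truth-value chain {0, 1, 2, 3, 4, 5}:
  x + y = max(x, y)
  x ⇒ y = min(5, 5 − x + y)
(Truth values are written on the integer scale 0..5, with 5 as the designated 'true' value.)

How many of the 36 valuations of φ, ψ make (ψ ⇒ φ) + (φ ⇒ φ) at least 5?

value 5: 36 assignments (counts)
So 36 of the 36 assignments meet the threshold.

36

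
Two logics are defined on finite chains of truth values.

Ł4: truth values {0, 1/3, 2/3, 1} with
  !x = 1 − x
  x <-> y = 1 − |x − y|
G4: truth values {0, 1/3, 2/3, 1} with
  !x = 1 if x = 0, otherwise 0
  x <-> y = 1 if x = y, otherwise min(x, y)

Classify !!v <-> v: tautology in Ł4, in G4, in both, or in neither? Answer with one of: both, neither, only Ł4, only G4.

only Ł4

In Ł4: every assignment gives 1 — tautology.
In G4: at v = 1/3 the value is 1/3 — not a tautology.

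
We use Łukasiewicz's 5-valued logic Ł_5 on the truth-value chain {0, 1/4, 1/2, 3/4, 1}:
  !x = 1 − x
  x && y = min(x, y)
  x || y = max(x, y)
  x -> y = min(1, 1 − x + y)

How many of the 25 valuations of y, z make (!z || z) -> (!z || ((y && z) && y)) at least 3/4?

value 1: 18 assignments (counts)
value 3/4: 2 assignments (counts)
value 1/2: 3 assignments
value 1/4: 1 assignment
value 0: 1 assignment
So 20 of the 25 assignments meet the threshold.

20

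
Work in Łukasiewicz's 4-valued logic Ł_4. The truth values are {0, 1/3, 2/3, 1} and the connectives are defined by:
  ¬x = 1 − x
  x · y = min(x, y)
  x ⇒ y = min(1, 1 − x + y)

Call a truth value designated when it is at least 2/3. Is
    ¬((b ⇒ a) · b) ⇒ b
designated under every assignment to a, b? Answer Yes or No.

Counterexample: take a = 0, b = 0.
b ⇒ a = 0 ⇒ 0 = 1
(b ⇒ a) · b = 1 · 0 = 0
¬((b ⇒ a) · b) = ¬0 = 1
¬((b ⇒ a) · b) ⇒ b = 1 ⇒ 0 = 0
This gives 0, which is below 2/3.

No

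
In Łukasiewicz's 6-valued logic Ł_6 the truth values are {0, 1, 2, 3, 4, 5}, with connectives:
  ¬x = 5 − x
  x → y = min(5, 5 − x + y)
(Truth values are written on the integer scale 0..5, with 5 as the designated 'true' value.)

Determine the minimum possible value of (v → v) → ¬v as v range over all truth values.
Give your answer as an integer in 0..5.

0

Take v = 5:
v → v = 5 → 5 = 5
¬v = ¬5 = 0
(v → v) → ¬v = 5 → 0 = 0
No assignment yields a value below 0, so this is the minimum.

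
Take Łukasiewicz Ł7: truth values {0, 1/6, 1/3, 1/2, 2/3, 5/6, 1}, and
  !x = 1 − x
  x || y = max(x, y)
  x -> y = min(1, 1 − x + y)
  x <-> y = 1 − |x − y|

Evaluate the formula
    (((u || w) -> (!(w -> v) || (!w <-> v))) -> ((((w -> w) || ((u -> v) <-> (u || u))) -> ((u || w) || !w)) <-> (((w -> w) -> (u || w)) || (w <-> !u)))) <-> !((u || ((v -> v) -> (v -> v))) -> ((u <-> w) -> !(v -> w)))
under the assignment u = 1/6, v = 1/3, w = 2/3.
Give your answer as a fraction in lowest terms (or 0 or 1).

2/3

u || w = 1/6 || 2/3 = 2/3
w -> v = 2/3 -> 1/3 = 2/3
!(w -> v) = !2/3 = 1/3
!w = !2/3 = 1/3
!w <-> v = 1/3 <-> 1/3 = 1
!(w -> v) || (!w <-> v) = 1/3 || 1 = 1
(u || w) -> (!(w -> v) || (!w <-> v)) = 2/3 -> 1 = 1
w -> w = 2/3 -> 2/3 = 1
u -> v = 1/6 -> 1/3 = 1
u || u = 1/6 || 1/6 = 1/6
(u -> v) <-> (u || u) = 1 <-> 1/6 = 1/6
(w -> w) || ((u -> v) <-> (u || u)) = 1 || 1/6 = 1
u || w = 1/6 || 2/3 = 2/3
!w = !2/3 = 1/3
(u || w) || !w = 2/3 || 1/3 = 2/3
((w -> w) || ((u -> v) <-> (u || u))) -> ((u || w) || !w) = 1 -> 2/3 = 2/3
w -> w = 2/3 -> 2/3 = 1
u || w = 1/6 || 2/3 = 2/3
(w -> w) -> (u || w) = 1 -> 2/3 = 2/3
!u = !1/6 = 5/6
w <-> !u = 2/3 <-> 5/6 = 5/6
((w -> w) -> (u || w)) || (w <-> !u) = 2/3 || 5/6 = 5/6
(((w -> w) || ((u -> v) <-> (u || u))) -> ((u || w) || !w)) <-> (((w -> w) -> (u || w)) || (w <-> !u)) = 2/3 <-> 5/6 = 5/6
((u || w) -> (!(w -> v) || (!w <-> v))) -> ((((w -> w) || ((u -> v) <-> (u || u))) -> ((u || w) || !w)) <-> (((w -> w) -> (u || w)) || (w <-> !u))) = 1 -> 5/6 = 5/6
v -> v = 1/3 -> 1/3 = 1
v -> v = 1/3 -> 1/3 = 1
(v -> v) -> (v -> v) = 1 -> 1 = 1
u || ((v -> v) -> (v -> v)) = 1/6 || 1 = 1
u <-> w = 1/6 <-> 2/3 = 1/2
v -> w = 1/3 -> 2/3 = 1
!(v -> w) = !1 = 0
(u <-> w) -> !(v -> w) = 1/2 -> 0 = 1/2
(u || ((v -> v) -> (v -> v))) -> ((u <-> w) -> !(v -> w)) = 1 -> 1/2 = 1/2
!((u || ((v -> v) -> (v -> v))) -> ((u <-> w) -> !(v -> w))) = !1/2 = 1/2
(((u || w) -> (!(w -> v) || (!w <-> v))) -> ((((w -> w) || ((u -> v) <-> (u || u))) -> ((u || w) || !w)) <-> (((w -> w) -> (u || w)) || (w <-> !u)))) <-> !((u || ((v -> v) -> (v -> v))) -> ((u <-> w) -> !(v -> w))) = 5/6 <-> 1/2 = 2/3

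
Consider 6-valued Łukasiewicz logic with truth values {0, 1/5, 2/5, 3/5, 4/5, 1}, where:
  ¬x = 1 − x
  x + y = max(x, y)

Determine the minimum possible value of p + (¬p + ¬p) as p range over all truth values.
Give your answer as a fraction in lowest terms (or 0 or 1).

Take p = 2/5:
¬p = ¬2/5 = 3/5
¬p = ¬2/5 = 3/5
¬p + ¬p = 3/5 + 3/5 = 3/5
p + (¬p + ¬p) = 2/5 + 3/5 = 3/5
No assignment yields a value below 3/5, so this is the minimum.

3/5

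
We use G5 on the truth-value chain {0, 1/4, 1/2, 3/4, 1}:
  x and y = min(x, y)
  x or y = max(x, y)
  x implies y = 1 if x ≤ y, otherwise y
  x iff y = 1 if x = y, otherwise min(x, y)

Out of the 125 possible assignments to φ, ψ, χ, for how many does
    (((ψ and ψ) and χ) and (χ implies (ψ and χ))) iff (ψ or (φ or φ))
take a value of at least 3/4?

42

value 1: 35 assignments (counts)
value 3/4: 7 assignments (counts)
value 1/2: 16 assignments
value 1/4: 27 assignments
value 0: 40 assignments
So 42 of the 125 assignments meet the threshold.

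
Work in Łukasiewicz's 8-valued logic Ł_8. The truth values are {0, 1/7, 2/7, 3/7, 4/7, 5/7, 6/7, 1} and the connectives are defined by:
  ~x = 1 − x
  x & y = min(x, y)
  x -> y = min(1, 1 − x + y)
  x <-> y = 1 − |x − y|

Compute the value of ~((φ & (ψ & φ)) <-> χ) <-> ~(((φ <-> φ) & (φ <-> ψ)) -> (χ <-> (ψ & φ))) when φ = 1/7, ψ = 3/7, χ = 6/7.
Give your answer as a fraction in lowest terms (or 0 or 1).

ψ & φ = 3/7 & 1/7 = 1/7
φ & (ψ & φ) = 1/7 & 1/7 = 1/7
(φ & (ψ & φ)) <-> χ = 1/7 <-> 6/7 = 2/7
~((φ & (ψ & φ)) <-> χ) = ~2/7 = 5/7
φ <-> φ = 1/7 <-> 1/7 = 1
φ <-> ψ = 1/7 <-> 3/7 = 5/7
(φ <-> φ) & (φ <-> ψ) = 1 & 5/7 = 5/7
ψ & φ = 3/7 & 1/7 = 1/7
χ <-> (ψ & φ) = 6/7 <-> 1/7 = 2/7
((φ <-> φ) & (φ <-> ψ)) -> (χ <-> (ψ & φ)) = 5/7 -> 2/7 = 4/7
~(((φ <-> φ) & (φ <-> ψ)) -> (χ <-> (ψ & φ))) = ~4/7 = 3/7
~((φ & (ψ & φ)) <-> χ) <-> ~(((φ <-> φ) & (φ <-> ψ)) -> (χ <-> (ψ & φ))) = 5/7 <-> 3/7 = 5/7

5/7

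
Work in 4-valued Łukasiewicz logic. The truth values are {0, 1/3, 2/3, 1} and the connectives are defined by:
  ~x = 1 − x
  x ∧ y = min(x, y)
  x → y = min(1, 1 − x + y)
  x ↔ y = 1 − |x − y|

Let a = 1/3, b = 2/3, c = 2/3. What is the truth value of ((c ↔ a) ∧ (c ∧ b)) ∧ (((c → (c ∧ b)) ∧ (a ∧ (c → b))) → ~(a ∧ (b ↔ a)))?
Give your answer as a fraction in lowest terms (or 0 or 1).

c ↔ a = 2/3 ↔ 1/3 = 2/3
c ∧ b = 2/3 ∧ 2/3 = 2/3
(c ↔ a) ∧ (c ∧ b) = 2/3 ∧ 2/3 = 2/3
c ∧ b = 2/3 ∧ 2/3 = 2/3
c → (c ∧ b) = 2/3 → 2/3 = 1
c → b = 2/3 → 2/3 = 1
a ∧ (c → b) = 1/3 ∧ 1 = 1/3
(c → (c ∧ b)) ∧ (a ∧ (c → b)) = 1 ∧ 1/3 = 1/3
b ↔ a = 2/3 ↔ 1/3 = 2/3
a ∧ (b ↔ a) = 1/3 ∧ 2/3 = 1/3
~(a ∧ (b ↔ a)) = ~1/3 = 2/3
((c → (c ∧ b)) ∧ (a ∧ (c → b))) → ~(a ∧ (b ↔ a)) = 1/3 → 2/3 = 1
((c ↔ a) ∧ (c ∧ b)) ∧ (((c → (c ∧ b)) ∧ (a ∧ (c → b))) → ~(a ∧ (b ↔ a))) = 2/3 ∧ 1 = 2/3

2/3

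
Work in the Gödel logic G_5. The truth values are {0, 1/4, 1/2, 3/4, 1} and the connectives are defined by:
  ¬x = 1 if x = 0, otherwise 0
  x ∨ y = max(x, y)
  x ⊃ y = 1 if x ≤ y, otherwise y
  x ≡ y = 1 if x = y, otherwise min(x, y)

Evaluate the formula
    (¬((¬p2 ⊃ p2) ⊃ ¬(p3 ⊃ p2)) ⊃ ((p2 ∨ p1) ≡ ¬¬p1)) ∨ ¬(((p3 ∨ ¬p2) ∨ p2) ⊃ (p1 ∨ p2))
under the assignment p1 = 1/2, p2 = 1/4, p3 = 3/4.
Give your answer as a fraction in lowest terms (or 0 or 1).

¬p2 = ¬1/4 = 0
¬p2 ⊃ p2 = 0 ⊃ 1/4 = 1
p3 ⊃ p2 = 3/4 ⊃ 1/4 = 1/4
¬(p3 ⊃ p2) = ¬1/4 = 0
(¬p2 ⊃ p2) ⊃ ¬(p3 ⊃ p2) = 1 ⊃ 0 = 0
¬((¬p2 ⊃ p2) ⊃ ¬(p3 ⊃ p2)) = ¬0 = 1
p2 ∨ p1 = 1/4 ∨ 1/2 = 1/2
¬p1 = ¬1/2 = 0
¬¬p1 = ¬0 = 1
(p2 ∨ p1) ≡ ¬¬p1 = 1/2 ≡ 1 = 1/2
¬((¬p2 ⊃ p2) ⊃ ¬(p3 ⊃ p2)) ⊃ ((p2 ∨ p1) ≡ ¬¬p1) = 1 ⊃ 1/2 = 1/2
¬p2 = ¬1/4 = 0
p3 ∨ ¬p2 = 3/4 ∨ 0 = 3/4
(p3 ∨ ¬p2) ∨ p2 = 3/4 ∨ 1/4 = 3/4
p1 ∨ p2 = 1/2 ∨ 1/4 = 1/2
((p3 ∨ ¬p2) ∨ p2) ⊃ (p1 ∨ p2) = 3/4 ⊃ 1/2 = 1/2
¬(((p3 ∨ ¬p2) ∨ p2) ⊃ (p1 ∨ p2)) = ¬1/2 = 0
(¬((¬p2 ⊃ p2) ⊃ ¬(p3 ⊃ p2)) ⊃ ((p2 ∨ p1) ≡ ¬¬p1)) ∨ ¬(((p3 ∨ ¬p2) ∨ p2) ⊃ (p1 ∨ p2)) = 1/2 ∨ 0 = 1/2

1/2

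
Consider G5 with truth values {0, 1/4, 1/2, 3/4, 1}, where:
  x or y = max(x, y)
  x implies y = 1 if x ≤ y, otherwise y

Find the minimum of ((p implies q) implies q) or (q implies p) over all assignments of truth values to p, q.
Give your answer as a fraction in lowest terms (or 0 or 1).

1/4

Take p = 0, q = 1/4:
p implies q = 0 implies 1/4 = 1
(p implies q) implies q = 1 implies 1/4 = 1/4
q implies p = 1/4 implies 0 = 0
((p implies q) implies q) or (q implies p) = 1/4 or 0 = 1/4
No assignment yields a value below 1/4, so this is the minimum.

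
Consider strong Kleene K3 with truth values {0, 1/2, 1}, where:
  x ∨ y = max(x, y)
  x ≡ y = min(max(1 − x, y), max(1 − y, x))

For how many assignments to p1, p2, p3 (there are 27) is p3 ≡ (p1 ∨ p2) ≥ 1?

6

value 1: 6 assignments (counts)
value 1/2: 15 assignments
value 0: 6 assignments
So 6 of the 27 assignments meet the threshold.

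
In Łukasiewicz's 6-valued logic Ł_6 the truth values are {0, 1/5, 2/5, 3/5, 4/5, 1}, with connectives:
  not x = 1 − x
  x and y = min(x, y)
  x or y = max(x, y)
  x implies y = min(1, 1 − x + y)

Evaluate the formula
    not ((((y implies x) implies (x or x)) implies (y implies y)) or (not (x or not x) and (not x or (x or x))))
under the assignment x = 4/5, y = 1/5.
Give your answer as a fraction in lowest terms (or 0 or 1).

y implies x = 1/5 implies 4/5 = 1
x or x = 4/5 or 4/5 = 4/5
(y implies x) implies (x or x) = 1 implies 4/5 = 4/5
y implies y = 1/5 implies 1/5 = 1
((y implies x) implies (x or x)) implies (y implies y) = 4/5 implies 1 = 1
not x = not 4/5 = 1/5
x or not x = 4/5 or 1/5 = 4/5
not (x or not x) = not 4/5 = 1/5
not x = not 4/5 = 1/5
x or x = 4/5 or 4/5 = 4/5
not x or (x or x) = 1/5 or 4/5 = 4/5
not (x or not x) and (not x or (x or x)) = 1/5 and 4/5 = 1/5
(((y implies x) implies (x or x)) implies (y implies y)) or (not (x or not x) and (not x or (x or x))) = 1 or 1/5 = 1
not ((((y implies x) implies (x or x)) implies (y implies y)) or (not (x or not x) and (not x or (x or x)))) = not 1 = 0

0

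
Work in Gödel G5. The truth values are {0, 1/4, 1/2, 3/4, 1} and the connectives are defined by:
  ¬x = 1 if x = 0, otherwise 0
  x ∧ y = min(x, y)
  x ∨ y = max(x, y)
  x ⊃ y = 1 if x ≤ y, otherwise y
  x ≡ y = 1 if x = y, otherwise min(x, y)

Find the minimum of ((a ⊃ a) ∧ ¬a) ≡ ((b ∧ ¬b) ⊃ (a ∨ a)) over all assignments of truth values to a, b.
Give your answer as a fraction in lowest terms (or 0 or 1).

Take a = 1/4, b = 0:
a ⊃ a = 1/4 ⊃ 1/4 = 1
¬a = ¬1/4 = 0
(a ⊃ a) ∧ ¬a = 1 ∧ 0 = 0
¬b = ¬0 = 1
b ∧ ¬b = 0 ∧ 1 = 0
a ∨ a = 1/4 ∨ 1/4 = 1/4
(b ∧ ¬b) ⊃ (a ∨ a) = 0 ⊃ 1/4 = 1
((a ⊃ a) ∧ ¬a) ≡ ((b ∧ ¬b) ⊃ (a ∨ a)) = 0 ≡ 1 = 0
No assignment yields a value below 0, so this is the minimum.

0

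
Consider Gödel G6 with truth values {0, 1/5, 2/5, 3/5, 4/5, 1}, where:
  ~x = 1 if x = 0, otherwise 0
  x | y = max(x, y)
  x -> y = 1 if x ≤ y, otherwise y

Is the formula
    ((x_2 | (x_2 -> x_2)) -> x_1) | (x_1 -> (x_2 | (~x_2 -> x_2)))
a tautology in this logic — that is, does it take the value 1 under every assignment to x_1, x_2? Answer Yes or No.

Counterexample: take x_1 = 1/5, x_2 = 0.
x_2 -> x_2 = 0 -> 0 = 1
x_2 | (x_2 -> x_2) = 0 | 1 = 1
(x_2 | (x_2 -> x_2)) -> x_1 = 1 -> 1/5 = 1/5
~x_2 = ~0 = 1
~x_2 -> x_2 = 1 -> 0 = 0
x_2 | (~x_2 -> x_2) = 0 | 0 = 0
x_1 -> (x_2 | (~x_2 -> x_2)) = 1/5 -> 0 = 0
((x_2 | (x_2 -> x_2)) -> x_1) | (x_1 -> (x_2 | (~x_2 -> x_2))) = 1/5 | 0 = 1/5
This gives 1/5 ≠ 1.

No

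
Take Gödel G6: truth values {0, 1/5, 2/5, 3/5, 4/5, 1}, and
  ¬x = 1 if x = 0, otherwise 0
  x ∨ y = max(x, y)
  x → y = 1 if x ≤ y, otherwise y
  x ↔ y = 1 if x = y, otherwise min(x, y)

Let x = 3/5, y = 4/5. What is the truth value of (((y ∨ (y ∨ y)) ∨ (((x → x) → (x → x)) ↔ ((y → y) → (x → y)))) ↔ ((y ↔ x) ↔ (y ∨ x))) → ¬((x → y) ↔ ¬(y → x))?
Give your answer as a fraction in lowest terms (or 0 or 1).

1

y ∨ y = 4/5 ∨ 4/5 = 4/5
y ∨ (y ∨ y) = 4/5 ∨ 4/5 = 4/5
x → x = 3/5 → 3/5 = 1
x → x = 3/5 → 3/5 = 1
(x → x) → (x → x) = 1 → 1 = 1
y → y = 4/5 → 4/5 = 1
x → y = 3/5 → 4/5 = 1
(y → y) → (x → y) = 1 → 1 = 1
((x → x) → (x → x)) ↔ ((y → y) → (x → y)) = 1 ↔ 1 = 1
(y ∨ (y ∨ y)) ∨ (((x → x) → (x → x)) ↔ ((y → y) → (x → y))) = 4/5 ∨ 1 = 1
y ↔ x = 4/5 ↔ 3/5 = 3/5
y ∨ x = 4/5 ∨ 3/5 = 4/5
(y ↔ x) ↔ (y ∨ x) = 3/5 ↔ 4/5 = 3/5
((y ∨ (y ∨ y)) ∨ (((x → x) → (x → x)) ↔ ((y → y) → (x → y)))) ↔ ((y ↔ x) ↔ (y ∨ x)) = 1 ↔ 3/5 = 3/5
x → y = 3/5 → 4/5 = 1
y → x = 4/5 → 3/5 = 3/5
¬(y → x) = ¬3/5 = 0
(x → y) ↔ ¬(y → x) = 1 ↔ 0 = 0
¬((x → y) ↔ ¬(y → x)) = ¬0 = 1
(((y ∨ (y ∨ y)) ∨ (((x → x) → (x → x)) ↔ ((y → y) → (x → y)))) ↔ ((y ↔ x) ↔ (y ∨ x))) → ¬((x → y) ↔ ¬(y → x)) = 3/5 → 1 = 1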